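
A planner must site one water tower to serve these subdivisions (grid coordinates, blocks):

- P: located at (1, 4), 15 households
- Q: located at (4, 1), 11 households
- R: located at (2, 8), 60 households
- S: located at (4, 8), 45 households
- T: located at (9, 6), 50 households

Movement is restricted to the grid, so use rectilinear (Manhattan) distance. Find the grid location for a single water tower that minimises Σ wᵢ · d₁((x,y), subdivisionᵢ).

(4, 8)

Manhattan distance separates: Σwᵢ(|x−xᵢ|+|y−yᵢ|) = Σwᵢ|x−xᵢ| + Σwᵢ|y−yᵢ|, so x and y are optimised independently as 1-D weighted medians.
Total weight W = 181; half = 90.5.
x-coordinate, sorted with cumulative weight:
  x=1 (P, w=15) cum 15
  x=2 (R, w=60) cum 75
  x=4 (Q, w=11) cum 86
  x=4 (S, w=45) cum 131  ← median
  x=9 (T, w=50) cum 181
⇒ x* = 4
y-coordinate, sorted with cumulative weight:
  y=1 (Q, w=11) cum 11
  y=4 (P, w=15) cum 26
  y=6 (T, w=50) cum 76
  y=8 (R, w=60) cum 136  ← median
  y=8 (S, w=45) cum 181
⇒ y* = 8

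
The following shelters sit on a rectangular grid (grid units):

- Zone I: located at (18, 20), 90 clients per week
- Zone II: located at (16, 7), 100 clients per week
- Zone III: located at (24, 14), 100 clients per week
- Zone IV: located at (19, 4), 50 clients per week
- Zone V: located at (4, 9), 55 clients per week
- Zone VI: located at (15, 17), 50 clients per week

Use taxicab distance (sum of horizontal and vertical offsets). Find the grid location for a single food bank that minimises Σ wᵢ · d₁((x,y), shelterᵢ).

Manhattan distance separates: Σwᵢ(|x−xᵢ|+|y−yᵢ|) = Σwᵢ|x−xᵢ| + Σwᵢ|y−yᵢ|, so x and y are optimised independently as 1-D weighted medians.
Total weight W = 445; half = 222.5.
x-coordinate, sorted with cumulative weight:
  x=4 (Zone V, w=55) cum 55
  x=15 (Zone VI, w=50) cum 105
  x=16 (Zone II, w=100) cum 205
  x=18 (Zone I, w=90) cum 295  ← median
  x=19 (Zone IV, w=50) cum 345
  x=24 (Zone III, w=100) cum 445
⇒ x* = 18
y-coordinate, sorted with cumulative weight:
  y=4 (Zone IV, w=50) cum 50
  y=7 (Zone II, w=100) cum 150
  y=9 (Zone V, w=55) cum 205
  y=14 (Zone III, w=100) cum 305  ← median
  y=17 (Zone VI, w=50) cum 355
  y=20 (Zone I, w=90) cum 445
⇒ y* = 14

(18, 14)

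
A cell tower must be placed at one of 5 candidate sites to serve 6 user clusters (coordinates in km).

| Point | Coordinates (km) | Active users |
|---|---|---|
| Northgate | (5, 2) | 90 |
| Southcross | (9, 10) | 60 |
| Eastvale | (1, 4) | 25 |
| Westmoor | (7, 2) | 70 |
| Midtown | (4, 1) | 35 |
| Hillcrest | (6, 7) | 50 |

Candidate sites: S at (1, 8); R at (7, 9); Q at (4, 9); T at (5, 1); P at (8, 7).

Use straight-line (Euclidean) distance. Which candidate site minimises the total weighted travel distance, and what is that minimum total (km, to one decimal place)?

Total weighted distance at each candidate:
  S (1, 8): total = 2359.2
  R (7, 9): total = 1885.5
  Q (4, 9): total = 2042.6
  T (5, 1): total = 1301.6
  P (8, 7): total = 1614.2
Minimum is at T with total 1301.6 km.

T, total 1301.6 km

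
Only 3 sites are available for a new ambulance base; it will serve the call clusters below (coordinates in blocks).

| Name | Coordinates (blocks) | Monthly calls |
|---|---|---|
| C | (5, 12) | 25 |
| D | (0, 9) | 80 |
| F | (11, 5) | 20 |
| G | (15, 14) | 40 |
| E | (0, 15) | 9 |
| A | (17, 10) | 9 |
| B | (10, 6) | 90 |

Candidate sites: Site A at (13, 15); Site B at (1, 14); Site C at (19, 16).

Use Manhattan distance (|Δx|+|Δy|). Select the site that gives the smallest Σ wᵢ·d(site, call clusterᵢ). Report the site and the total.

Site B, total 3298 blocks

Total weighted distance at each candidate:
  Site A (13, 15): total = 3433
  Site B (1, 14): total = 3298
  Site C (19, 16): total = 5112
Minimum is at Site B with total 3298 blocks.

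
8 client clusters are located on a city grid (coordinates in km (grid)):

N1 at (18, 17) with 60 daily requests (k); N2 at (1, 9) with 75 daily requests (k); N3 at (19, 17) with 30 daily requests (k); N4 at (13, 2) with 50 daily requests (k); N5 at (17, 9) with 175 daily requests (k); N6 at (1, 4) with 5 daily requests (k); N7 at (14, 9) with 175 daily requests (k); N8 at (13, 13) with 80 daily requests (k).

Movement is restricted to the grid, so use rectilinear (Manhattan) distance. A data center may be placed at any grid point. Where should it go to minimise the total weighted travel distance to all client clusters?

(14, 9)

Manhattan distance separates: Σwᵢ(|x−xᵢ|+|y−yᵢ|) = Σwᵢ|x−xᵢ| + Σwᵢ|y−yᵢ|, so x and y are optimised independently as 1-D weighted medians.
Total weight W = 650; half = 325.
x-coordinate, sorted with cumulative weight:
  x=1 (N2, w=75) cum 75
  x=1 (N6, w=5) cum 80
  x=13 (N4, w=50) cum 130
  x=13 (N8, w=80) cum 210
  x=14 (N7, w=175) cum 385  ← median
  x=17 (N5, w=175) cum 560
  x=18 (N1, w=60) cum 620
  x=19 (N3, w=30) cum 650
⇒ x* = 14
y-coordinate, sorted with cumulative weight:
  y=2 (N4, w=50) cum 50
  y=4 (N6, w=5) cum 55
  y=9 (N2, w=75) cum 130
  y=9 (N5, w=175) cum 305
  y=9 (N7, w=175) cum 480  ← median
  y=13 (N8, w=80) cum 560
  y=17 (N1, w=60) cum 620
  y=17 (N3, w=30) cum 650
⇒ y* = 9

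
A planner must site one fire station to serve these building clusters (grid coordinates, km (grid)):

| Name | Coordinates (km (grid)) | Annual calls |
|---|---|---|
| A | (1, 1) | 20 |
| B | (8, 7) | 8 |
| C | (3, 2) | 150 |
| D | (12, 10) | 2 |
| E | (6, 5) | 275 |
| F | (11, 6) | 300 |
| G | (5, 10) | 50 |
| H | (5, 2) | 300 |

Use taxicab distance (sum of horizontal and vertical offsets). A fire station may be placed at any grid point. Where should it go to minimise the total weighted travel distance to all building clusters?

Manhattan distance separates: Σwᵢ(|x−xᵢ|+|y−yᵢ|) = Σwᵢ|x−xᵢ| + Σwᵢ|y−yᵢ|, so x and y are optimised independently as 1-D weighted medians.
Total weight W = 1105; half = 552.5.
x-coordinate, sorted with cumulative weight:
  x=1 (A, w=20) cum 20
  x=3 (C, w=150) cum 170
  x=5 (G, w=50) cum 220
  x=5 (H, w=300) cum 520
  x=6 (E, w=275) cum 795  ← median
  x=8 (B, w=8) cum 803
  x=11 (F, w=300) cum 1103
  x=12 (D, w=2) cum 1105
⇒ x* = 6
y-coordinate, sorted with cumulative weight:
  y=1 (A, w=20) cum 20
  y=2 (C, w=150) cum 170
  y=2 (H, w=300) cum 470
  y=5 (E, w=275) cum 745  ← median
  y=6 (F, w=300) cum 1045
  y=7 (B, w=8) cum 1053
  y=10 (D, w=2) cum 1055
  y=10 (G, w=50) cum 1105
⇒ y* = 5

(6, 5)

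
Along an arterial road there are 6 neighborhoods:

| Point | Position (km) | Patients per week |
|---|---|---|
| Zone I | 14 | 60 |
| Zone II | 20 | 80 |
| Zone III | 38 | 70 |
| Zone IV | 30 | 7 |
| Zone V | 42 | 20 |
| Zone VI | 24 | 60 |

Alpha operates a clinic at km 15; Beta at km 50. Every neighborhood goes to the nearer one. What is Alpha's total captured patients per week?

207

The indifferent point is the midpoint (15+50)/2 = 32.5; neighborhoods left of it (closer to Alpha at 15) go to Alpha, those right go to Beta.
  Zone I at 14 (w=60) → Alpha
  Zone II at 20 (w=80) → Alpha
  Zone VI at 24 (w=60) → Alpha
  Zone IV at 30 (w=7) → Alpha
  Zone III at 38 (w=70) → Beta
  Zone V at 42 (w=20) → Beta
Alpha captures 207; Beta captures 90.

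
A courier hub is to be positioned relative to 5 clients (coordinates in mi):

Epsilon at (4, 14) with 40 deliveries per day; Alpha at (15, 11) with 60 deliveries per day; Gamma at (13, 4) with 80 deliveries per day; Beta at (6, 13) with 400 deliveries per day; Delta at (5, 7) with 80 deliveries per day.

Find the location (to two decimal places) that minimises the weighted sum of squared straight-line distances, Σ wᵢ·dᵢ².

The minimiser of Σwᵢ‖p−pᵢ‖² is the weighted centroid p* = (Σwᵢpᵢ)/(Σwᵢ).
Σwᵢ = 660.
Σwᵢxᵢ = 40·4 + 60·15 + 80·13 + 400·6 + 80·5 = 4900.
Σwᵢyᵢ = 40·14 + 60·11 + 80·4 + 400·13 + 80·7 = 7300.
x* = 4900/660 = 7.42, y* = 7300/660 = 11.06.

(7.42, 11.06)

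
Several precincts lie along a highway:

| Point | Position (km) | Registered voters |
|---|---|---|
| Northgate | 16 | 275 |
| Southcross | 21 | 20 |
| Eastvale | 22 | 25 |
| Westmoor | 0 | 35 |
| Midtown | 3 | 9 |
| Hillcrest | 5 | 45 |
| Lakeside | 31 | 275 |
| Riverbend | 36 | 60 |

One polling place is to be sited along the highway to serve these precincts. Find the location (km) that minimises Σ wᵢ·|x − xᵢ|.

x = 21

For a sum of weighted absolute distances on a line, the optimum is the weighted median (not the mean). Total weight W = 744; half-weight = 372.
Sort by position and accumulate weight:
  km 0 (Westmoor, w=35) → cum 35
  km 3 (Midtown, w=9) → cum 44
  km 5 (Hillcrest, w=45) → cum 89
  km 16 (Northgate, w=275) → cum 364
  km 21 (Southcross, w=20) → cum 384  ≥ 372 → median here
  km 22 (Eastvale, w=25) → cum 409
  km 31 (Lakeside, w=275) → cum 684
  km 36 (Riverbend, w=60) → cum 744
Optimal location: km 21.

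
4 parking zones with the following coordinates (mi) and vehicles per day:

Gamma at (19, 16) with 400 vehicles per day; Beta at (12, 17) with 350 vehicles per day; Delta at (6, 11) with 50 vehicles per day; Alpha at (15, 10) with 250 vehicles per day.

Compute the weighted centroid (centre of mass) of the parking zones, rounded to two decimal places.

The minimiser of Σwᵢ‖p−pᵢ‖² is the weighted centroid p* = (Σwᵢpᵢ)/(Σwᵢ).
Σwᵢ = 1050.
Σwᵢxᵢ = 400·19 + 350·12 + 50·6 + 250·15 = 15850.
Σwᵢyᵢ = 400·16 + 350·17 + 50·11 + 250·10 = 15400.
x* = 15850/1050 = 15.10, y* = 15400/1050 = 14.67.

(15.10, 14.67)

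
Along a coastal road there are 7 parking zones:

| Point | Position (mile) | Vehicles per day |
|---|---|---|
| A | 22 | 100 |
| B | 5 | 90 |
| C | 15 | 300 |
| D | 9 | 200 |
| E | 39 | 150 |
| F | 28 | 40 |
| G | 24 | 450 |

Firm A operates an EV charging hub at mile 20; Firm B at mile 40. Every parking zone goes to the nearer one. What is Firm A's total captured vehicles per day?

1180

The indifferent point is the midpoint (20+40)/2 = 30; parking zones left of it (closer to Firm A at 20) go to Firm A, those right go to Firm B.
  B at 5 (w=90) → Firm A
  D at 9 (w=200) → Firm A
  C at 15 (w=300) → Firm A
  A at 22 (w=100) → Firm A
  G at 24 (w=450) → Firm A
  F at 28 (w=40) → Firm A
  E at 39 (w=150) → Firm B
Firm A captures 1180; Firm B captures 150.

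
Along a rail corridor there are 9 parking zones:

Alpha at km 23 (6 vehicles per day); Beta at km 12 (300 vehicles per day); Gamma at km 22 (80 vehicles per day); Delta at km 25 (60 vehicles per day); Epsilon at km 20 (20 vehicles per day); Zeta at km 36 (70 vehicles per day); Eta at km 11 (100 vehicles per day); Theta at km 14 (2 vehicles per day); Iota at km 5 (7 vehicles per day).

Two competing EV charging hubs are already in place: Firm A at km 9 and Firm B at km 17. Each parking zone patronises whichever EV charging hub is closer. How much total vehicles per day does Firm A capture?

407

The indifferent point is the midpoint (9+17)/2 = 13; parking zones left of it (closer to Firm A at 9) go to Firm A, those right go to Firm B.
  Iota at 5 (w=7) → Firm A
  Eta at 11 (w=100) → Firm A
  Beta at 12 (w=300) → Firm A
  Theta at 14 (w=2) → Firm B
  Epsilon at 20 (w=20) → Firm B
  Gamma at 22 (w=80) → Firm B
  Alpha at 23 (w=6) → Firm B
  Delta at 25 (w=60) → Firm B
  Zeta at 36 (w=70) → Firm B
Firm A captures 407; Firm B captures 238.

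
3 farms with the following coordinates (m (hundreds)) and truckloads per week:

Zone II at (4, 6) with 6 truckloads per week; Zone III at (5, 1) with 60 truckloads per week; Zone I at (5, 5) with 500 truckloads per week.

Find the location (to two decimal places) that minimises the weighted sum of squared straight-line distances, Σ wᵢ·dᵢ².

(4.99, 4.59)

The minimiser of Σwᵢ‖p−pᵢ‖² is the weighted centroid p* = (Σwᵢpᵢ)/(Σwᵢ).
Σwᵢ = 566.
Σwᵢxᵢ = 6·4 + 60·5 + 500·5 = 2824.
Σwᵢyᵢ = 6·6 + 60·1 + 500·5 = 2596.
x* = 2824/566 = 4.99, y* = 2596/566 = 4.59.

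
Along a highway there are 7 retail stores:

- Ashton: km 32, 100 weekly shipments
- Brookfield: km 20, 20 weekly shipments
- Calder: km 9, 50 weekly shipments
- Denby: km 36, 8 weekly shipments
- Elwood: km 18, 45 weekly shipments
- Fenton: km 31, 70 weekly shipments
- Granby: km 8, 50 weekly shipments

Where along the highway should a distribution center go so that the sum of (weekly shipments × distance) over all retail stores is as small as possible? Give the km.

x = 31

For a sum of weighted absolute distances on a line, the optimum is the weighted median (not the mean). Total weight W = 343; half-weight = 171.5.
Sort by position and accumulate weight:
  km 8 (Granby, w=50) → cum 50
  km 9 (Calder, w=50) → cum 100
  km 18 (Elwood, w=45) → cum 145
  km 20 (Brookfield, w=20) → cum 165
  km 31 (Fenton, w=70) → cum 235  ≥ 171.5 → median here
  km 32 (Ashton, w=100) → cum 335
  km 36 (Denby, w=8) → cum 343
Optimal location: km 31.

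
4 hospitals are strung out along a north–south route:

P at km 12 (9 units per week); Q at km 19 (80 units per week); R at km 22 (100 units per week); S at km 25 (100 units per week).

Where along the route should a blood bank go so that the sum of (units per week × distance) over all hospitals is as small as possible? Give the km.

For a sum of weighted absolute distances on a line, the optimum is the weighted median (not the mean). Total weight W = 289; half-weight = 144.5.
Sort by position and accumulate weight:
  km 12 (P, w=9) → cum 9
  km 19 (Q, w=80) → cum 89
  km 22 (R, w=100) → cum 189  ≥ 144.5 → median here
  km 25 (S, w=100) → cum 289
Optimal location: km 22.

x = 22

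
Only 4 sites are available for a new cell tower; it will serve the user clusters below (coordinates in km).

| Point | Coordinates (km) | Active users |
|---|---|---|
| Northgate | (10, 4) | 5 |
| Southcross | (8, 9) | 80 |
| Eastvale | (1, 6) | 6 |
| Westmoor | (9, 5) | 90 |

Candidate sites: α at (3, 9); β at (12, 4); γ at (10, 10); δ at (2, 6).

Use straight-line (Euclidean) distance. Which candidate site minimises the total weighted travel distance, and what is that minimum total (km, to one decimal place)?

γ, total 726.9 km

Total weighted distance at each candidate:
  α (3, 9): total = 1113.6
  β (12, 4): total = 873.9
  γ (10, 10): total = 726.9
  δ (2, 6): total = 1220.3
Minimum is at γ with total 726.9 km.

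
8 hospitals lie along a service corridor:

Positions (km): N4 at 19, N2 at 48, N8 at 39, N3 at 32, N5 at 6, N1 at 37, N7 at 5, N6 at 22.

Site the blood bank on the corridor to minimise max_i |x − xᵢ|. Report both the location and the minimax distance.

location 26.5, max distance 21.5

The 1-center on a line is the midpoint of the two extreme points: leftmost at 5, rightmost at 48.
Optimal location = (5 + 48)/2 = 26.5; maximum distance = (48 − 5)/2 = 21.5.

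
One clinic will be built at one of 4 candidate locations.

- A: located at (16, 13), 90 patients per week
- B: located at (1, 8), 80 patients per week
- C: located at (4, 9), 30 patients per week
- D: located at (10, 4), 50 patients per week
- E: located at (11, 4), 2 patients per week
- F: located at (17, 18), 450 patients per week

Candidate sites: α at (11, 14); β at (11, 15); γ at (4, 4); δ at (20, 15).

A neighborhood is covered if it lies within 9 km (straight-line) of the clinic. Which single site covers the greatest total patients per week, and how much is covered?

α, covering 570

Coverage radius r = 9 km; a point is covered iff (Δx)²+(Δy)² ≤ 9² = 81.
  α (11, 14): covers {A, C, F} → 570
  β (11, 15): covers {A, F} → 540
  γ (4, 4): covers {B, C, D, E} → 162
  δ (20, 15): covers {A, F} → 540
Maximum coverage at α: 570 patients per week.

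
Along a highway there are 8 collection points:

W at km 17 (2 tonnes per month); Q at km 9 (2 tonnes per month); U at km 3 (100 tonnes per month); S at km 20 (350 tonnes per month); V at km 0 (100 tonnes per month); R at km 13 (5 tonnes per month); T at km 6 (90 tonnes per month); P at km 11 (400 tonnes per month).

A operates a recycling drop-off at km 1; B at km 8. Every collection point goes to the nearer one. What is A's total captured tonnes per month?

200

The indifferent point is the midpoint (1+8)/2 = 4.5; collection points left of it (closer to A at 1) go to A, those right go to B.
  V at 0 (w=100) → A
  U at 3 (w=100) → A
  T at 6 (w=90) → B
  Q at 9 (w=2) → B
  P at 11 (w=400) → B
  R at 13 (w=5) → B
  W at 17 (w=2) → B
  S at 20 (w=350) → B
A captures 200; B captures 849.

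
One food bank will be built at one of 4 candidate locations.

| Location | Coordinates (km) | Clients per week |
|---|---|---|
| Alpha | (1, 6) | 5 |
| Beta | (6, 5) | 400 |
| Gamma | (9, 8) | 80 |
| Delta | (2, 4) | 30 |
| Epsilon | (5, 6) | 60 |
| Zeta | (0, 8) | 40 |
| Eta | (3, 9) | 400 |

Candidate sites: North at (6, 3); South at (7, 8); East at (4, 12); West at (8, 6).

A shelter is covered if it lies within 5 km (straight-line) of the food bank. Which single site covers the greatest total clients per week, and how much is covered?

Coverage radius r = 5 km; a point is covered iff (Δx)²+(Δy)² ≤ 5² = 25.
  North (6, 3): covers {Beta, Delta, Epsilon} → 490
  South (7, 8): covers {Beta, Gamma, Epsilon, Eta} → 940
  East (4, 12): covers {Eta} → 400
  West (8, 6): covers {Beta, Gamma, Epsilon} → 540
Maximum coverage at South: 940 clients per week.

South, covering 940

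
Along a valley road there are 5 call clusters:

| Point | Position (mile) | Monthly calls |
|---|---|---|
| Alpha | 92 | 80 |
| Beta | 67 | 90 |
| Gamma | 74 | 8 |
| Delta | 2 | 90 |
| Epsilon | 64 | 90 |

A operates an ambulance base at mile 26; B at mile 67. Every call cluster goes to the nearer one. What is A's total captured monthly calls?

The indifferent point is the midpoint (26+67)/2 = 46.5; call clusters left of it (closer to A at 26) go to A, those right go to B.
  Delta at 2 (w=90) → A
  Epsilon at 64 (w=90) → B
  Beta at 67 (w=90) → B
  Gamma at 74 (w=8) → B
  Alpha at 92 (w=80) → B
A captures 90; B captures 268.

90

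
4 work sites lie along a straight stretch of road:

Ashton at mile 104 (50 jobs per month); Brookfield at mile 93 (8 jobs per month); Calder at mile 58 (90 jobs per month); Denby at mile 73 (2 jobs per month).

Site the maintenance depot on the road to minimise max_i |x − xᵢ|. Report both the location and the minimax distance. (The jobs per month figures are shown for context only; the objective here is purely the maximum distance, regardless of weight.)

The 1-center on a line is the midpoint of the two extreme points: leftmost at 58, rightmost at 104.
Optimal location = (58 + 104)/2 = 81; maximum distance = (104 − 58)/2 = 23.

location 81, max distance 23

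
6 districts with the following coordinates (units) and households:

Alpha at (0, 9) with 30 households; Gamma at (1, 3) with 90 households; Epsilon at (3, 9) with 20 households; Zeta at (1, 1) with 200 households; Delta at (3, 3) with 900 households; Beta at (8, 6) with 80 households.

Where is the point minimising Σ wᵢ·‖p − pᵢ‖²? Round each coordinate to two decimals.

(2.80, 3.11)

The minimiser of Σwᵢ‖p−pᵢ‖² is the weighted centroid p* = (Σwᵢpᵢ)/(Σwᵢ).
Σwᵢ = 1320.
Σwᵢxᵢ = 30·0 + 90·1 + 20·3 + 200·1 + 900·3 + 80·8 = 3690.
Σwᵢyᵢ = 30·9 + 90·3 + 20·9 + 200·1 + 900·3 + 80·6 = 4100.
x* = 3690/1320 = 2.80, y* = 4100/1320 = 3.11.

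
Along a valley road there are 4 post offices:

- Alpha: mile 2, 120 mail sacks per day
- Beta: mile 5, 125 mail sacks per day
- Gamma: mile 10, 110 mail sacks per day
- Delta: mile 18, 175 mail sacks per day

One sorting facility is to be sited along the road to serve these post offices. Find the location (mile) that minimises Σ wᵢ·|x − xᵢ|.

x = 10

For a sum of weighted absolute distances on a line, the optimum is the weighted median (not the mean). Total weight W = 530; half-weight = 265.
Sort by position and accumulate weight:
  mile 2 (Alpha, w=120) → cum 120
  mile 5 (Beta, w=125) → cum 245
  mile 10 (Gamma, w=110) → cum 355  ≥ 265 → median here
  mile 18 (Delta, w=175) → cum 530
Optimal location: mile 10.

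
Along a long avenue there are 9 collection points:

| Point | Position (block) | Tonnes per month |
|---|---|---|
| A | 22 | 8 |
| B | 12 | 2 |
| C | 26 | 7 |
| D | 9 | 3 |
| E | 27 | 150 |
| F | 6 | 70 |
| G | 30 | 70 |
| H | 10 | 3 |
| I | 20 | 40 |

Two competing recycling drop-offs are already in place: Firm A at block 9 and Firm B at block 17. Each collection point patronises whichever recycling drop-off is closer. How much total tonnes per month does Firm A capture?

78

The indifferent point is the midpoint (9+17)/2 = 13; collection points left of it (closer to Firm A at 9) go to Firm A, those right go to Firm B.
  F at 6 (w=70) → Firm A
  D at 9 (w=3) → Firm A
  H at 10 (w=3) → Firm A
  B at 12 (w=2) → Firm A
  I at 20 (w=40) → Firm B
  A at 22 (w=8) → Firm B
  C at 26 (w=7) → Firm B
  E at 27 (w=150) → Firm B
  G at 30 (w=70) → Firm B
Firm A captures 78; Firm B captures 275.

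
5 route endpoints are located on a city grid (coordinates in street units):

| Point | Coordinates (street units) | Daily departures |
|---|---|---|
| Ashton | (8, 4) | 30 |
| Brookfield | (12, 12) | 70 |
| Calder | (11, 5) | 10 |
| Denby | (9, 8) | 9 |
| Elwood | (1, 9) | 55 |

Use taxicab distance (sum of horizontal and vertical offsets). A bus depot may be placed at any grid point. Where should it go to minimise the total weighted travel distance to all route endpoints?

(9, 9)

Manhattan distance separates: Σwᵢ(|x−xᵢ|+|y−yᵢ|) = Σwᵢ|x−xᵢ| + Σwᵢ|y−yᵢ|, so x and y are optimised independently as 1-D weighted medians.
Total weight W = 174; half = 87.
x-coordinate, sorted with cumulative weight:
  x=1 (Elwood, w=55) cum 55
  x=8 (Ashton, w=30) cum 85
  x=9 (Denby, w=9) cum 94  ← median
  x=11 (Calder, w=10) cum 104
  x=12 (Brookfield, w=70) cum 174
⇒ x* = 9
y-coordinate, sorted with cumulative weight:
  y=4 (Ashton, w=30) cum 30
  y=5 (Calder, w=10) cum 40
  y=8 (Denby, w=9) cum 49
  y=9 (Elwood, w=55) cum 104  ← median
  y=12 (Brookfield, w=70) cum 174
⇒ y* = 9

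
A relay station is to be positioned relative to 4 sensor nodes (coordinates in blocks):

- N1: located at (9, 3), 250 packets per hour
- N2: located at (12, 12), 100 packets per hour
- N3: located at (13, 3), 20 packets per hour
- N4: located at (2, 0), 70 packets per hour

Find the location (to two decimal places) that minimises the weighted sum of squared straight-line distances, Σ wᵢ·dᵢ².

(8.75, 4.57)

The minimiser of Σwᵢ‖p−pᵢ‖² is the weighted centroid p* = (Σwᵢpᵢ)/(Σwᵢ).
Σwᵢ = 440.
Σwᵢxᵢ = 250·9 + 100·12 + 20·13 + 70·2 = 3850.
Σwᵢyᵢ = 250·3 + 100·12 + 20·3 + 70·0 = 2010.
x* = 3850/440 = 8.75, y* = 2010/440 = 4.57.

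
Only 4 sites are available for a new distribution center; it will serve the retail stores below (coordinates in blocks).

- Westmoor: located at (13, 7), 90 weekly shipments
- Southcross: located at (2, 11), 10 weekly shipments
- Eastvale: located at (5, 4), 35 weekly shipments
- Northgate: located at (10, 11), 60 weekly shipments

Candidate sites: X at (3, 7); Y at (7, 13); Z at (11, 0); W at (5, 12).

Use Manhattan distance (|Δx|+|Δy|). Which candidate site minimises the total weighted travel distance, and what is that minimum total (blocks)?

X, total 1785 blocks

Total weighted distance at each candidate:
  X (3, 7): total = 1785
  Y (7, 13): total = 1835
  Z (11, 0): total = 2080
  W (5, 12): total = 1850
Minimum is at X with total 1785 blocks.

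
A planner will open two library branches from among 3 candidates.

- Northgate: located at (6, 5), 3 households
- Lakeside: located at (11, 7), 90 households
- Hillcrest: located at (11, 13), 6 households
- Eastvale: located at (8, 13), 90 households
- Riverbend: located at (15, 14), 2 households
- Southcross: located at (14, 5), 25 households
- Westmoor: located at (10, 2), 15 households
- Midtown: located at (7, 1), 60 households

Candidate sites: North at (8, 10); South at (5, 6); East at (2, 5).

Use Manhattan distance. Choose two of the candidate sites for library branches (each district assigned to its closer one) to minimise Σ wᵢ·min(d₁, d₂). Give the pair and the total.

{North, South}, total 1679

Evaluate every pair (each demand assigned to the nearer of the two):
  {North, South}: total = 1679
  {North, East}: total = 1845
  {South, East}: total = 2455
Best pair: {North, South} with total 1679.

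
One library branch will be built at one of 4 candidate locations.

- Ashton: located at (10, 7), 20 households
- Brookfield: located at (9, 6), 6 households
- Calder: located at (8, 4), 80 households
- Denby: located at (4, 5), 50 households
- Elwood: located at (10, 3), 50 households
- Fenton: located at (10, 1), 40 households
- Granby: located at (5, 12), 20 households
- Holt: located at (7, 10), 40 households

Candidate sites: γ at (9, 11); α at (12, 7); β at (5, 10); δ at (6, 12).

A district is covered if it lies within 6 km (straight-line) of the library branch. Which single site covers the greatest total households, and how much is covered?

α, covering 196

Coverage radius r = 6 km; a point is covered iff (Δx)²+(Δy)² ≤ 6² = 36.
  γ (9, 11): covers {Ashton, Brookfield, Granby, Holt} → 86
  α (12, 7): covers {Ashton, Brookfield, Calder, Elwood, Holt} → 196
  β (5, 10): covers {Ashton, Brookfield, Denby, Granby, Holt} → 136
  δ (6, 12): covers {Granby, Holt} → 60
Maximum coverage at α: 196 households.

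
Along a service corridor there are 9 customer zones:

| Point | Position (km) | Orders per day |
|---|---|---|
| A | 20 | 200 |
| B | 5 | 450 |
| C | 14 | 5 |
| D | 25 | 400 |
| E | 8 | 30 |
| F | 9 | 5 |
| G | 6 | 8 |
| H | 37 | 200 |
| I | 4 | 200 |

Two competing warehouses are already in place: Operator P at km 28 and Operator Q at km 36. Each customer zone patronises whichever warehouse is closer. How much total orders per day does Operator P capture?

The indifferent point is the midpoint (28+36)/2 = 32; customer zones left of it (closer to Operator P at 28) go to Operator P, those right go to Operator Q.
  I at 4 (w=200) → Operator P
  B at 5 (w=450) → Operator P
  G at 6 (w=8) → Operator P
  E at 8 (w=30) → Operator P
  F at 9 (w=5) → Operator P
  C at 14 (w=5) → Operator P
  A at 20 (w=200) → Operator P
  D at 25 (w=400) → Operator P
  H at 37 (w=200) → Operator Q
Operator P captures 1298; Operator Q captures 200.

1298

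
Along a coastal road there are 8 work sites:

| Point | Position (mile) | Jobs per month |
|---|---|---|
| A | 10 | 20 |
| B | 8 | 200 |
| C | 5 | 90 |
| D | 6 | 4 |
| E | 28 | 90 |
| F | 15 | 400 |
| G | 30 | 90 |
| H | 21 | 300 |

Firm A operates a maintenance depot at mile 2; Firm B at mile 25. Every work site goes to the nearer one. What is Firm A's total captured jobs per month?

314

The indifferent point is the midpoint (2+25)/2 = 13.5; work sites left of it (closer to Firm A at 2) go to Firm A, those right go to Firm B.
  C at 5 (w=90) → Firm A
  D at 6 (w=4) → Firm A
  B at 8 (w=200) → Firm A
  A at 10 (w=20) → Firm A
  F at 15 (w=400) → Firm B
  H at 21 (w=300) → Firm B
  E at 28 (w=90) → Firm B
  G at 30 (w=90) → Firm B
Firm A captures 314; Firm B captures 880.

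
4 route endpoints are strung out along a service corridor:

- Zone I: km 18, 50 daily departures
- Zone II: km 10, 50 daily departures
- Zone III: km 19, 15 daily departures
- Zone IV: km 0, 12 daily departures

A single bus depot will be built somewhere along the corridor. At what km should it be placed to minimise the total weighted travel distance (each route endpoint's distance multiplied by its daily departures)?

For a sum of weighted absolute distances on a line, the optimum is the weighted median (not the mean). Total weight W = 127; half-weight = 63.5.
Sort by position and accumulate weight:
  km 0 (Zone IV, w=12) → cum 12
  km 10 (Zone II, w=50) → cum 62
  km 18 (Zone I, w=50) → cum 112  ≥ 63.5 → median here
  km 19 (Zone III, w=15) → cum 127
Optimal location: km 18.

x = 18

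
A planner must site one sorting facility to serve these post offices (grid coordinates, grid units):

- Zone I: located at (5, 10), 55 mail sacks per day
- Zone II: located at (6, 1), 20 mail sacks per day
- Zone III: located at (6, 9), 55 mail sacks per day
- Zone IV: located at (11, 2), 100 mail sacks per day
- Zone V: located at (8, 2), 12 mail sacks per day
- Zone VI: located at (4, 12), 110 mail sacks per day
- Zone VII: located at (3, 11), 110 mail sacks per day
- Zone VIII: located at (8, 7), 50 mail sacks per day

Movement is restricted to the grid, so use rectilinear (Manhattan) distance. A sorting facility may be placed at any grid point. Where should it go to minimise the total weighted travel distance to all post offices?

(5, 10)

Manhattan distance separates: Σwᵢ(|x−xᵢ|+|y−yᵢ|) = Σwᵢ|x−xᵢ| + Σwᵢ|y−yᵢ|, so x and y are optimised independently as 1-D weighted medians.
Total weight W = 512; half = 256.
x-coordinate, sorted with cumulative weight:
  x=3 (Zone VII, w=110) cum 110
  x=4 (Zone VI, w=110) cum 220
  x=5 (Zone I, w=55) cum 275  ← median
  x=6 (Zone II, w=20) cum 295
  x=6 (Zone III, w=55) cum 350
  x=8 (Zone V, w=12) cum 362
  x=8 (Zone VIII, w=50) cum 412
  x=11 (Zone IV, w=100) cum 512
⇒ x* = 5
y-coordinate, sorted with cumulative weight:
  y=1 (Zone II, w=20) cum 20
  y=2 (Zone IV, w=100) cum 120
  y=2 (Zone V, w=12) cum 132
  y=7 (Zone VIII, w=50) cum 182
  y=9 (Zone III, w=55) cum 237
  y=10 (Zone I, w=55) cum 292  ← median
  y=11 (Zone VII, w=110) cum 402
  y=12 (Zone VI, w=110) cum 512
⇒ y* = 10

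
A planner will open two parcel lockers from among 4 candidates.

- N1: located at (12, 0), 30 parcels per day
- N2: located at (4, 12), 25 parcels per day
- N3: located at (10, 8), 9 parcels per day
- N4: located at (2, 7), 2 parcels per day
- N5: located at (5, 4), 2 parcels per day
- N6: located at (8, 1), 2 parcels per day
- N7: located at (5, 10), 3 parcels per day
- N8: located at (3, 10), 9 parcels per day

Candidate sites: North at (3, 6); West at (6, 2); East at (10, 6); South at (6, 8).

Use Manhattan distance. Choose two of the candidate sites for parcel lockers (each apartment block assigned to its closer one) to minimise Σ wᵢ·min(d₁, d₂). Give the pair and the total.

Evaluate every pair (each demand assigned to the nearer of the two):
  {East, South}: total = 496
  {West, South}: total = 502
  {North, East}: total = 513
  {North, West}: total = 566
  {North, South}: total = 681
  {West, East}: total = 714
Best pair: {East, South} with total 496.

{East, South}, total 496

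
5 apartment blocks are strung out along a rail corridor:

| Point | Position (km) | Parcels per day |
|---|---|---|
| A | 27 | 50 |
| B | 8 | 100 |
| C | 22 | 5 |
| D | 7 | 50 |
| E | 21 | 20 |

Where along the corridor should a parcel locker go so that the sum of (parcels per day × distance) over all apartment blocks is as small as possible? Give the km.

For a sum of weighted absolute distances on a line, the optimum is the weighted median (not the mean). Total weight W = 225; half-weight = 112.5.
Sort by position and accumulate weight:
  km 7 (D, w=50) → cum 50
  km 8 (B, w=100) → cum 150  ≥ 112.5 → median here
  km 21 (E, w=20) → cum 170
  km 22 (C, w=5) → cum 175
  km 27 (A, w=50) → cum 225
Optimal location: km 8.

x = 8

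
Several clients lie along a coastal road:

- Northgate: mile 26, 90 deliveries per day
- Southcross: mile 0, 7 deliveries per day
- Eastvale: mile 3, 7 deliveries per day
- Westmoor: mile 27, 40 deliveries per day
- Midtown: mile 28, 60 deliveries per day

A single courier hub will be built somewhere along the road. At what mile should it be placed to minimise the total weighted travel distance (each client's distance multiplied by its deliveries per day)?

For a sum of weighted absolute distances on a line, the optimum is the weighted median (not the mean). Total weight W = 204; half-weight = 102.
Sort by position and accumulate weight:
  mile 0 (Southcross, w=7) → cum 7
  mile 3 (Eastvale, w=7) → cum 14
  mile 26 (Northgate, w=90) → cum 104  ≥ 102 → median here
  mile 27 (Westmoor, w=40) → cum 144
  mile 28 (Midtown, w=60) → cum 204
Optimal location: mile 26.

x = 26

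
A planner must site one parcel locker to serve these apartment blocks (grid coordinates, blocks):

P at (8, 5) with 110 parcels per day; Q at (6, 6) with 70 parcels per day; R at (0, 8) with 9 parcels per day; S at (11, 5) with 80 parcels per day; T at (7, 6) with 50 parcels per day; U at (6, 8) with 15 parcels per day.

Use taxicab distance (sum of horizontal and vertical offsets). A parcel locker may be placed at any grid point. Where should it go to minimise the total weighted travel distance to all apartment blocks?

Manhattan distance separates: Σwᵢ(|x−xᵢ|+|y−yᵢ|) = Σwᵢ|x−xᵢ| + Σwᵢ|y−yᵢ|, so x and y are optimised independently as 1-D weighted medians.
Total weight W = 334; half = 167.
x-coordinate, sorted with cumulative weight:
  x=0 (R, w=9) cum 9
  x=6 (Q, w=70) cum 79
  x=6 (U, w=15) cum 94
  x=7 (T, w=50) cum 144
  x=8 (P, w=110) cum 254  ← median
  x=11 (S, w=80) cum 334
⇒ x* = 8
y-coordinate, sorted with cumulative weight:
  y=5 (P, w=110) cum 110
  y=5 (S, w=80) cum 190  ← median
  y=6 (Q, w=70) cum 260
  y=6 (T, w=50) cum 310
  y=8 (R, w=9) cum 319
  y=8 (U, w=15) cum 334
⇒ y* = 5

(8, 5)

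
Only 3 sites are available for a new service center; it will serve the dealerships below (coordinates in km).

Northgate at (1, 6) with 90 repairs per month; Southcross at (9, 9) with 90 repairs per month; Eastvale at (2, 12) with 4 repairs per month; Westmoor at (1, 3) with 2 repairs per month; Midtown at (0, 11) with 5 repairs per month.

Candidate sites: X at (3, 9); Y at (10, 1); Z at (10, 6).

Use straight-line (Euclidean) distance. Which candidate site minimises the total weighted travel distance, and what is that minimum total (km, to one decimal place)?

X, total 907.8 km

Total weighted distance at each candidate:
  X (3, 9): total = 907.8
  Y (10, 1): total = 1795.8
  Z (10, 6): total = 1209.5
Minimum is at X with total 907.8 km.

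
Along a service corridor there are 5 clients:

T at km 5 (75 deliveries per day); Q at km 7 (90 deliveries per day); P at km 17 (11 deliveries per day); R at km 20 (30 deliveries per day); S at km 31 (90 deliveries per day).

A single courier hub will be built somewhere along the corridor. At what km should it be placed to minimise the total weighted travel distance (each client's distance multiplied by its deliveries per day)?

For a sum of weighted absolute distances on a line, the optimum is the weighted median (not the mean). Total weight W = 296; half-weight = 148.
Sort by position and accumulate weight:
  km 5 (T, w=75) → cum 75
  km 7 (Q, w=90) → cum 165  ≥ 148 → median here
  km 17 (P, w=11) → cum 176
  km 20 (R, w=30) → cum 206
  km 31 (S, w=90) → cum 296
Optimal location: km 7.

x = 7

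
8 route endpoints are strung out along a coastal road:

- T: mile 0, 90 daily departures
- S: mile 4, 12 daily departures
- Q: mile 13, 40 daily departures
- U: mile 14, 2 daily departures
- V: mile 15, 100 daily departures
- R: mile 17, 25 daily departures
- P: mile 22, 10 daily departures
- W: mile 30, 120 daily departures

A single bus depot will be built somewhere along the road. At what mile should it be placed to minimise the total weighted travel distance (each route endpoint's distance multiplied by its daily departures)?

x = 15

For a sum of weighted absolute distances on a line, the optimum is the weighted median (not the mean). Total weight W = 399; half-weight = 199.5.
Sort by position and accumulate weight:
  mile 0 (T, w=90) → cum 90
  mile 4 (S, w=12) → cum 102
  mile 13 (Q, w=40) → cum 142
  mile 14 (U, w=2) → cum 144
  mile 15 (V, w=100) → cum 244  ≥ 199.5 → median here
  mile 17 (R, w=25) → cum 269
  mile 22 (P, w=10) → cum 279
  mile 30 (W, w=120) → cum 399
Optimal location: mile 15.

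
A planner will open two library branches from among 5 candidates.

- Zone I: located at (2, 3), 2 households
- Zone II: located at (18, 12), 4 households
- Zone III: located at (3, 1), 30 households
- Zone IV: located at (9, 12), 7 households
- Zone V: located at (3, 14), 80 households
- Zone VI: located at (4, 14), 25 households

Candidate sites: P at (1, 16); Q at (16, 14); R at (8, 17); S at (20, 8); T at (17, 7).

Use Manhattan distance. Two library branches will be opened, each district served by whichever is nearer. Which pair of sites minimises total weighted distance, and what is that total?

Evaluate every pair (each demand assigned to the nearer of the two):
  {P, Q}: total = 1062
  {P, R}: total = 1085
  {P, S}: total = 1091
  {P, T}: total = 1091
  {R, T}: total = 1519
  {Q, R}: total = 1543
  {R, S}: total = 1551
  {Q, T}: total = 2057
  {Q, S}: total = 2185
  {S, T}: total = 2933
Best pair: {P, Q} with total 1062.

{P, Q}, total 1062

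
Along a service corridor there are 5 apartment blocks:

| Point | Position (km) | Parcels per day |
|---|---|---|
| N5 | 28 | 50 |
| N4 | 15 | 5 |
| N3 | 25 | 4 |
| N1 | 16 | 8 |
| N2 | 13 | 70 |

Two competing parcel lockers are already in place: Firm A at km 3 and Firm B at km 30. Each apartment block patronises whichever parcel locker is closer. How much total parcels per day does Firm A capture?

83

The indifferent point is the midpoint (3+30)/2 = 16.5; apartment blocks left of it (closer to Firm A at 3) go to Firm A, those right go to Firm B.
  N2 at 13 (w=70) → Firm A
  N4 at 15 (w=5) → Firm A
  N1 at 16 (w=8) → Firm A
  N3 at 25 (w=4) → Firm B
  N5 at 28 (w=50) → Firm B
Firm A captures 83; Firm B captures 54.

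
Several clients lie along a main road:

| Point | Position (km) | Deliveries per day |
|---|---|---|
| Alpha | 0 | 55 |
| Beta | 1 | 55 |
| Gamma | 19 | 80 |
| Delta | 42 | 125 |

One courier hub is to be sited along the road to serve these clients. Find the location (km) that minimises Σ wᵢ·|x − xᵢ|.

x = 19

For a sum of weighted absolute distances on a line, the optimum is the weighted median (not the mean). Total weight W = 315; half-weight = 157.5.
Sort by position and accumulate weight:
  km 0 (Alpha, w=55) → cum 55
  km 1 (Beta, w=55) → cum 110
  km 19 (Gamma, w=80) → cum 190  ≥ 157.5 → median here
  km 42 (Delta, w=125) → cum 315
Optimal location: km 19.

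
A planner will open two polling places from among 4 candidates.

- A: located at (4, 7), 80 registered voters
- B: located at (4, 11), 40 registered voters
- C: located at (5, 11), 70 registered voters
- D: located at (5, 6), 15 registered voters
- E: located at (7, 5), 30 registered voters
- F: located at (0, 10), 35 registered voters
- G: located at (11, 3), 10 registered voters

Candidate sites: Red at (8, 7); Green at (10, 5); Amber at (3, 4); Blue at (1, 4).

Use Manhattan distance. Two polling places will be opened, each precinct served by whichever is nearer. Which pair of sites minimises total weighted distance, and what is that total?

Evaluate every pair (each demand assigned to the nearer of the two):
  {Red, Blue}: total = 1595
  {Red, Amber}: total = 1665
  {Red, Green}: total = 1695
  {Green, Amber}: total = 1765
  {Amber, Blue}: total = 1815
  {Green, Blue}: total = 2105
Best pair: {Red, Blue} with total 1595.

{Red, Blue}, total 1595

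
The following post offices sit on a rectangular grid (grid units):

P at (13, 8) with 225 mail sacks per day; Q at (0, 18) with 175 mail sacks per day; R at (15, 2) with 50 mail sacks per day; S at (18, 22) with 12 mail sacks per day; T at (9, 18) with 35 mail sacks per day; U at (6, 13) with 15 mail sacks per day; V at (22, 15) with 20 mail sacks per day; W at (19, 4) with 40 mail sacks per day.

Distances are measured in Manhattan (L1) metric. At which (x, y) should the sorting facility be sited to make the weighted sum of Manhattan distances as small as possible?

Manhattan distance separates: Σwᵢ(|x−xᵢ|+|y−yᵢ|) = Σwᵢ|x−xᵢ| + Σwᵢ|y−yᵢ|, so x and y are optimised independently as 1-D weighted medians.
Total weight W = 572; half = 286.
x-coordinate, sorted with cumulative weight:
  x=0 (Q, w=175) cum 175
  x=6 (U, w=15) cum 190
  x=9 (T, w=35) cum 225
  x=13 (P, w=225) cum 450  ← median
  x=15 (R, w=50) cum 500
  x=18 (S, w=12) cum 512
  x=19 (W, w=40) cum 552
  x=22 (V, w=20) cum 572
⇒ x* = 13
y-coordinate, sorted with cumulative weight:
  y=2 (R, w=50) cum 50
  y=4 (W, w=40) cum 90
  y=8 (P, w=225) cum 315  ← median
  y=13 (U, w=15) cum 330
  y=15 (V, w=20) cum 350
  y=18 (Q, w=175) cum 525
  y=18 (T, w=35) cum 560
  y=22 (S, w=12) cum 572
⇒ y* = 8

(13, 8)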